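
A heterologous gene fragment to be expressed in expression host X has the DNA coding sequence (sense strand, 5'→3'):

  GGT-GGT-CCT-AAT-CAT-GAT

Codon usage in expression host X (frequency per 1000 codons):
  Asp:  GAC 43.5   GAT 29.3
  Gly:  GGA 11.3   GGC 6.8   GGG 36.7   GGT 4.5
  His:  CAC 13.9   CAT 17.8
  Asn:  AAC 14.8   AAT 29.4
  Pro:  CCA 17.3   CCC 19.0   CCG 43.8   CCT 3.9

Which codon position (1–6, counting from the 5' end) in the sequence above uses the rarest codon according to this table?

3

Codon 1 GGT (Gly): 4.5 per 1000.
Codon 2 GGT (Gly): 4.5 per 1000.
Codon 3 CCT (Pro): 3.9 per 1000.
Codon 4 AAT (Asn): 29.4 per 1000.
Codon 5 CAT (His): 17.8 per 1000.
Codon 6 GAT (Asp): 29.3 per 1000.
Lowest frequency is 3.9 at codon 3.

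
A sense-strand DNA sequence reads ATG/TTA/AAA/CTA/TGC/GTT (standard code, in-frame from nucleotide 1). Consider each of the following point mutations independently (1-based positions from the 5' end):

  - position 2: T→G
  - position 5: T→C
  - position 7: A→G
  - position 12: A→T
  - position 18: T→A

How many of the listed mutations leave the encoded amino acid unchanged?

Codon 1: ATG (Met) → AGG (Arg) — missense.
Codon 2: TTA (Leu) → TCA (Ser) — missense.
Codon 3: AAA (Lys) → GAA (Glu) — missense.
Codon 4: CTA (Leu) → CTT (Leu) — synonymous.
Codon 6: GTT (Val) → GTA (Val) — synonymous.
Synonymous: 2 of 5.

2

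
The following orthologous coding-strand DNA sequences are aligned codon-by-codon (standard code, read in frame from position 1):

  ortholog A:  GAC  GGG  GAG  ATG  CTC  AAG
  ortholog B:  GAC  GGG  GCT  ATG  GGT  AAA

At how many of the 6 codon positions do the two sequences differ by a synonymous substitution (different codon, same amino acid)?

1

Codon 1: GAC Asp / GAC Asp — identical.
Codon 2: GGG Gly / GGG Gly — identical.
Codon 3: GAG Glu / GCT Ala — nonsynonymous.
Codon 4: ATG Met / ATG Met — identical.
Codon 5: CTC Leu / GGT Gly — nonsynonymous.
Codon 6: AAG Lys / AAA Lys — synonymous.
Synonymous differences: 1.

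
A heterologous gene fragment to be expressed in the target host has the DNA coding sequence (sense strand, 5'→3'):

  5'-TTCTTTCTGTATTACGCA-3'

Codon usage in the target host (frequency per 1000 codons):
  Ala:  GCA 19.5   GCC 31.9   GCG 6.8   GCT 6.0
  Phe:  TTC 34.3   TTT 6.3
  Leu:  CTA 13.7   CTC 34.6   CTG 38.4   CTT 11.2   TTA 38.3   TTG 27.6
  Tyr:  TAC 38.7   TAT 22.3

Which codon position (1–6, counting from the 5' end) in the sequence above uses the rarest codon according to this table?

2

Codon 1 TTC (Phe): 34.3 per 1000.
Codon 2 TTT (Phe): 6.3 per 1000.
Codon 3 CTG (Leu): 38.4 per 1000.
Codon 4 TAT (Tyr): 22.3 per 1000.
Codon 5 TAC (Tyr): 38.7 per 1000.
Codon 6 GCA (Ala): 19.5 per 1000.
Lowest frequency is 6.3 at codon 2.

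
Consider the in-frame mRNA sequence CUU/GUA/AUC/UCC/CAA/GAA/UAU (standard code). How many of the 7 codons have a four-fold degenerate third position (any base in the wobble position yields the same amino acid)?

3

Codon 1 CUU (Leu): third position 4-fold.
Codon 2 GUA (Val): third position 4-fold.
Codon 3 AUC (Ile): third position 3-fold.
Codon 4 UCC (Ser): third position 4-fold.
Codon 5 CAA (Gln): third position 2-fold.
Codon 6 GAA (Glu): third position 2-fold.
Codon 7 UAU (Tyr): third position 2-fold.
Four-fold degenerate third positions: 3.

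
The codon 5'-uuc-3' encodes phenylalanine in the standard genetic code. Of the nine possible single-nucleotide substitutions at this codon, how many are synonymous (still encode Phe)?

1

Position 1: none → 0 synonymous.
Position 2: none → 0 synonymous.
Position 3: UUU → 1 synonymous.
Total: 0 + 0 + 1 = 1.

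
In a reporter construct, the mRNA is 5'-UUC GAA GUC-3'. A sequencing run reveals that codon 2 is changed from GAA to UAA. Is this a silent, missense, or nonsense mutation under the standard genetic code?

Position 4 falls in codon 2: GAA → Glu.
After the substitution the codon is UAA → Stop.
The new codon is a stop codon, so this is a nonsense mutation.

nonsense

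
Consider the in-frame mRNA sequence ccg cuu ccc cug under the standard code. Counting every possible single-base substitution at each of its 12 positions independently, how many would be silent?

13

Codon 1 (CCG, Pro): 3 synonymous substitutions.
Codon 2 (CUU, Leu): 3 synonymous substitutions.
Codon 3 (CCC, Pro): 3 synonymous substitutions.
Codon 4 (CUG, Leu): 4 synonymous substitutions.
Total: 3 + 3 + 3 + 4 = 13.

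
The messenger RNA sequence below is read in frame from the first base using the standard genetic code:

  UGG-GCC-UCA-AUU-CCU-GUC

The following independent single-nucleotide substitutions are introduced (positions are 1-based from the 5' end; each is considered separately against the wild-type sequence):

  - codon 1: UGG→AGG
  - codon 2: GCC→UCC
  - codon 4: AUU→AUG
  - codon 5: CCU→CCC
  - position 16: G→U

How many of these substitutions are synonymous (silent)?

Codon 1: UGG (Trp) → AGG (Arg) — missense.
Codon 2: GCC (Ala) → UCC (Ser) — missense.
Codon 4: AUU (Ile) → AUG (Met) — missense.
Codon 5: CCU (Pro) → CCC (Pro) — synonymous.
Codon 6: GUC (Val) → UUC (Phe) — missense.
Synonymous: 1 of 5.

1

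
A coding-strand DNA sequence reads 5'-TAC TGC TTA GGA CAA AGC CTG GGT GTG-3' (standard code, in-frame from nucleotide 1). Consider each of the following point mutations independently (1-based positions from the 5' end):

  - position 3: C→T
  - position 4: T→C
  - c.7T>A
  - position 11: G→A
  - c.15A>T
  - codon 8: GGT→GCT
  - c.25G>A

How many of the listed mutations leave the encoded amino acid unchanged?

Codon 1: TAC (Tyr) → TAT (Tyr) — synonymous.
Codon 2: TGC (Cys) → CGC (Arg) — missense.
Codon 3: TTA (Leu) → ATA (Ile) — missense.
Codon 4: GGA (Gly) → GAA (Glu) — missense.
Codon 5: CAA (Gln) → CAT (His) — missense.
Codon 8: GGT (Gly) → GCT (Ala) — missense.
Codon 9: GTG (Val) → ATG (Met) — missense.
Synonymous: 1 of 7.

1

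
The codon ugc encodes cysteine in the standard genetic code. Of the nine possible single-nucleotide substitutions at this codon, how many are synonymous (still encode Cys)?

1

Position 1: none → 0 synonymous.
Position 2: none → 0 synonymous.
Position 3: UGU → 1 synonymous.
Total: 0 + 0 + 1 = 1.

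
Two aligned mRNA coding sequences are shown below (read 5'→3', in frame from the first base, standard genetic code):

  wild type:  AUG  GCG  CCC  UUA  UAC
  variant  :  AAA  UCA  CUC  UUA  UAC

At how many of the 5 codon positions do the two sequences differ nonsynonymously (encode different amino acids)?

3

Codon 1: AUG Met / AAA Lys — nonsynonymous.
Codon 2: GCG Ala / UCA Ser — nonsynonymous.
Codon 3: CCC Pro / CUC Leu — nonsynonymous.
Codon 4: UUA Leu / UUA Leu — identical.
Codon 5: UAC Tyr / UAC Tyr — identical.
Nonsynonymous differences: 3.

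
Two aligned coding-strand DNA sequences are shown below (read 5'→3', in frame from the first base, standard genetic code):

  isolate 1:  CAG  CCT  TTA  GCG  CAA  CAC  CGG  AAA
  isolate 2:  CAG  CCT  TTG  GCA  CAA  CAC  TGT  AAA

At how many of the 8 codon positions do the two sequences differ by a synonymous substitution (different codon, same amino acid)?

2

Codon 1: CAG Gln / CAG Gln — identical.
Codon 2: CCT Pro / CCT Pro — identical.
Codon 3: TTA Leu / TTG Leu — synonymous.
Codon 4: GCG Ala / GCA Ala — synonymous.
Codon 5: CAA Gln / CAA Gln — identical.
Codon 6: CAC His / CAC His — identical.
Codon 7: CGG Arg / TGT Cys — nonsynonymous.
Codon 8: AAA Lys / AAA Lys — identical.
Synonymous differences: 2.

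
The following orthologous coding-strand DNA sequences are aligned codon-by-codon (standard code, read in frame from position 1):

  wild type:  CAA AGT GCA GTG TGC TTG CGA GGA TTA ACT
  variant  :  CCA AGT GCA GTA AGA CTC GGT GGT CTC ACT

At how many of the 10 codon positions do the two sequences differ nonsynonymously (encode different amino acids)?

3

Codon 1: CAA Gln / CCA Pro — nonsynonymous.
Codon 2: AGT Ser / AGT Ser — identical.
Codon 3: GCA Ala / GCA Ala — identical.
Codon 4: GTG Val / GTA Val — synonymous.
Codon 5: TGC Cys / AGA Arg — nonsynonymous.
Codon 6: TTG Leu / CTC Leu — synonymous.
Codon 7: CGA Arg / GGT Gly — nonsynonymous.
Codon 8: GGA Gly / GGT Gly — synonymous.
Codon 9: TTA Leu / CTC Leu — synonymous.
Codon 10: ACT Thr / ACT Thr — identical.
Nonsynonymous differences: 3.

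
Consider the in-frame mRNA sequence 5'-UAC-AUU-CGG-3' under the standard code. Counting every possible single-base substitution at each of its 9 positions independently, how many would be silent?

7

Codon 1 (UAC, Tyr): 1 synonymous substitution.
Codon 2 (AUU, Ile): 2 synonymous substitutions.
Codon 3 (CGG, Arg): 4 synonymous substitutions.
Total: 1 + 2 + 4 = 7.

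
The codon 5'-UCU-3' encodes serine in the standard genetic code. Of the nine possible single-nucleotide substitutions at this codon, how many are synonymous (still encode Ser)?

Position 1: none → 0 synonymous.
Position 2: none → 0 synonymous.
Position 3: UCC, UCA, UCG → 3 synonymous.
Total: 0 + 0 + 3 = 3.

3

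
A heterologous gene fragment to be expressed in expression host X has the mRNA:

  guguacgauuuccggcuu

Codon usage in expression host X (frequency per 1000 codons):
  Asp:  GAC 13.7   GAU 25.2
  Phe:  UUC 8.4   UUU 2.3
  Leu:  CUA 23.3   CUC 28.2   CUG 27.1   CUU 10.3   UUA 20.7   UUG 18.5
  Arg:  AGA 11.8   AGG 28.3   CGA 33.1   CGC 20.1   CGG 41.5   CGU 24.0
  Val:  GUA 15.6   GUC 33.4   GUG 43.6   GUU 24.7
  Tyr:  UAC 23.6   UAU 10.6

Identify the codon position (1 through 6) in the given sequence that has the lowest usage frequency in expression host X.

4

Codon 1 GUG (Val): 43.6 per 1000.
Codon 2 UAC (Tyr): 23.6 per 1000.
Codon 3 GAU (Asp): 25.2 per 1000.
Codon 4 UUC (Phe): 8.4 per 1000.
Codon 5 CGG (Arg): 41.5 per 1000.
Codon 6 CUU (Leu): 10.3 per 1000.
Lowest frequency is 8.4 at codon 4.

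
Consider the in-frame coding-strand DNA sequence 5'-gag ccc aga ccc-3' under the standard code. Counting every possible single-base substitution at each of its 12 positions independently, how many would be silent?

9

Codon 1 (GAG, Glu): 1 synonymous substitution.
Codon 2 (CCC, Pro): 3 synonymous substitutions.
Codon 3 (AGA, Arg): 2 synonymous substitutions.
Codon 4 (CCC, Pro): 3 synonymous substitutions.
Total: 1 + 3 + 2 + 3 = 9.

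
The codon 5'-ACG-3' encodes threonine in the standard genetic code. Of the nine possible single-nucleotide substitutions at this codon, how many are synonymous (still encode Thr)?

3

Position 1: none → 0 synonymous.
Position 2: none → 0 synonymous.
Position 3: ACU, ACC, ACA → 3 synonymous.
Total: 0 + 0 + 3 = 3.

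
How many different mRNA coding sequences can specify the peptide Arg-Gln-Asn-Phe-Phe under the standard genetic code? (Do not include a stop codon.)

Arg: 6 codons.
Gln: 2 codons.
Asn: 2 codons.
Phe: 2 codons.
Phe: 2 codons.
6 × 2 × 2 × 2 × 2 = 96.

96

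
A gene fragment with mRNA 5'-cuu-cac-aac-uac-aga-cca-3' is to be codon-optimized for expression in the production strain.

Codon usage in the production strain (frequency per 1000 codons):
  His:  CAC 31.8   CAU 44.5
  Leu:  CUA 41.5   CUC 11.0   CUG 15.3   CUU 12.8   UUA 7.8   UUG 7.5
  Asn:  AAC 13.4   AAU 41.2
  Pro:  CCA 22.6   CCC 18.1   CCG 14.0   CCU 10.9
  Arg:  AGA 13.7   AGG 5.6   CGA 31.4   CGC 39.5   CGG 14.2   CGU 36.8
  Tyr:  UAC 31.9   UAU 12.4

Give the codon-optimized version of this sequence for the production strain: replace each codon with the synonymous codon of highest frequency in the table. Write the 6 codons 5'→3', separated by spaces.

Codon 1 (Leu): best is CUA at 41.5.
Codon 2 (His): best is CAU at 44.5.
Codon 3 (Asn): best is AAU at 41.2.
Codon 4 (Tyr): best is UAC at 31.9.
Codon 5 (Arg): best is CGC at 39.5.
Codon 6 (Pro): best is CCA at 22.6.

CUA CAU AAU UAC CGC CCA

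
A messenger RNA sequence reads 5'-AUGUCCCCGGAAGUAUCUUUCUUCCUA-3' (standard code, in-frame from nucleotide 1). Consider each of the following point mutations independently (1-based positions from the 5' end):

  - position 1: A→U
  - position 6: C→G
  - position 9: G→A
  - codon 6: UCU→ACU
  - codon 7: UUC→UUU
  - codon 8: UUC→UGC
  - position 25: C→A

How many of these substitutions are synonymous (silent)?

Codon 1: AUG (Met) → UUG (Leu) — missense.
Codon 2: UCC (Ser) → UCG (Ser) — synonymous.
Codon 3: CCG (Pro) → CCA (Pro) — synonymous.
Codon 6: UCU (Ser) → ACU (Thr) — missense.
Codon 7: UUC (Phe) → UUU (Phe) — synonymous.
Codon 8: UUC (Phe) → UGC (Cys) — missense.
Codon 9: CUA (Leu) → AUA (Ile) — missense.
Synonymous: 3 of 7.

3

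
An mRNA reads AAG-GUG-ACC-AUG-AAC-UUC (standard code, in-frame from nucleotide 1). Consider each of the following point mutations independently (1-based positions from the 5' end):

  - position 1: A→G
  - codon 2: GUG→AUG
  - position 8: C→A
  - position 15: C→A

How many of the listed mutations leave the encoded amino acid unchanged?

Codon 1: AAG (Lys) → GAG (Glu) — missense.
Codon 2: GUG (Val) → AUG (Met) — missense.
Codon 3: ACC (Thr) → AAC (Asn) — missense.
Codon 5: AAC (Asn) → AAA (Lys) — missense.
Synonymous: 0 of 4.

0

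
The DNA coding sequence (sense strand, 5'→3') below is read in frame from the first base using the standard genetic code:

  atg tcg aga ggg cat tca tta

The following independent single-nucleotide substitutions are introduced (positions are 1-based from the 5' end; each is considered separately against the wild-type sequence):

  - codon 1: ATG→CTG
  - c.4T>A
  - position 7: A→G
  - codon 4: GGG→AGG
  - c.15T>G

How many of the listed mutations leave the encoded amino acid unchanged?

Codon 1: ATG (Met) → CTG (Leu) — missense.
Codon 2: TCG (Ser) → ACG (Thr) — missense.
Codon 3: AGA (Arg) → GGA (Gly) — missense.
Codon 4: GGG (Gly) → AGG (Arg) — missense.
Codon 5: CAT (His) → CAG (Gln) — missense.
Synonymous: 0 of 5.

0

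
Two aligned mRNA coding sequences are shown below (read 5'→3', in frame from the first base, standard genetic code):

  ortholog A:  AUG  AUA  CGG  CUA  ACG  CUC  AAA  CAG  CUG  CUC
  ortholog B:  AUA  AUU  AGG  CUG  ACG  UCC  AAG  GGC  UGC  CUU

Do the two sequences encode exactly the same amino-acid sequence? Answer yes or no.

Codon 1: AUG Met / AUA Ile — nonsynonymous.
Codon 2: AUA Ile / AUU Ile — synonymous.
Codon 3: CGG Arg / AGG Arg — synonymous.
Codon 4: CUA Leu / CUG Leu — synonymous.
Codon 5: ACG Thr / ACG Thr — identical.
Codon 6: CUC Leu / UCC Ser — nonsynonymous.
Codon 7: AAA Lys / AAG Lys — synonymous.
Codon 8: CAG Gln / GGC Gly — nonsynonymous.
Codon 9: CUG Leu / UGC Cys — nonsynonymous.
Codon 10: CUC Leu / CUU Leu — synonymous.
Nonsynonymous differences: 4 → different protein.

no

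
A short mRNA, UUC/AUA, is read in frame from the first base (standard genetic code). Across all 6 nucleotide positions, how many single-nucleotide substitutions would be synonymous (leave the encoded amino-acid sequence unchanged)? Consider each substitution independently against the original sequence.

3

Codon 1 (UUC, Phe): 1 synonymous substitution.
Codon 2 (AUA, Ile): 2 synonymous substitutions.
Total: 1 + 2 = 3.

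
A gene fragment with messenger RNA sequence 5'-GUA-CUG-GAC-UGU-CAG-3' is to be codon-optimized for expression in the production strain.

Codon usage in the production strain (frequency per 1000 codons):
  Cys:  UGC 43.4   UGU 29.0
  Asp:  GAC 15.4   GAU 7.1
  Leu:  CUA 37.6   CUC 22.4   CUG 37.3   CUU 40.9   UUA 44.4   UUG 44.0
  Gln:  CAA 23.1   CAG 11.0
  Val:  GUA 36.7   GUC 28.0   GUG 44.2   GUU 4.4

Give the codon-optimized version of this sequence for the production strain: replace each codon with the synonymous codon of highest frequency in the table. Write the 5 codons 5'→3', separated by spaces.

GUG UUA GAC UGC CAA

Codon 1 (Val): best is GUG at 44.2.
Codon 2 (Leu): best is UUA at 44.4.
Codon 3 (Asp): best is GAC at 15.4.
Codon 4 (Cys): best is UGC at 43.4.
Codon 5 (Gln): best is CAA at 23.1.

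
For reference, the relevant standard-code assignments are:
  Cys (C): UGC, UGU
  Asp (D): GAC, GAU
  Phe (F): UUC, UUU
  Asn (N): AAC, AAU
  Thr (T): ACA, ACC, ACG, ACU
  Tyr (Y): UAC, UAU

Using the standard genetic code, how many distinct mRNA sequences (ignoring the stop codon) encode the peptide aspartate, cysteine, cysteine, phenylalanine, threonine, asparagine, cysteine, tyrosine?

512

Asp: 2 codons.
Cys: 2 codons.
Cys: 2 codons.
Phe: 2 codons.
Thr: 4 codons.
Asn: 2 codons.
Cys: 2 codons.
Tyr: 2 codons.
2 × 2 × 2 × 2 × 4 × 2 × 2 × 2 = 512.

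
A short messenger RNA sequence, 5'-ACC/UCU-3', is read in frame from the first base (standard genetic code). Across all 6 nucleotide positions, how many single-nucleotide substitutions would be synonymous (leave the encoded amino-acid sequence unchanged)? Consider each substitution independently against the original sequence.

Codon 1 (ACC, Thr): 3 synonymous substitutions.
Codon 2 (UCU, Ser): 3 synonymous substitutions.
Total: 3 + 3 = 6.

6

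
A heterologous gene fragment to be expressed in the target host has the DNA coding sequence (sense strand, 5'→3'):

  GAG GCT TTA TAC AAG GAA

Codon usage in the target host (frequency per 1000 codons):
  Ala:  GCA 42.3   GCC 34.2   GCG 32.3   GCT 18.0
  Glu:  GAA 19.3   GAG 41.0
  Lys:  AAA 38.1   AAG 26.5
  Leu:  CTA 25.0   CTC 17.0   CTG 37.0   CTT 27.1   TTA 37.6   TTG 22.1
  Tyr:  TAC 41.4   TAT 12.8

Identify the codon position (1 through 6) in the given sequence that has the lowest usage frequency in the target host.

Codon 1 GAG (Glu): 41.0 per 1000.
Codon 2 GCT (Ala): 18.0 per 1000.
Codon 3 TTA (Leu): 37.6 per 1000.
Codon 4 TAC (Tyr): 41.4 per 1000.
Codon 5 AAG (Lys): 26.5 per 1000.
Codon 6 GAA (Glu): 19.3 per 1000.
Lowest frequency is 18.0 at codon 2.

2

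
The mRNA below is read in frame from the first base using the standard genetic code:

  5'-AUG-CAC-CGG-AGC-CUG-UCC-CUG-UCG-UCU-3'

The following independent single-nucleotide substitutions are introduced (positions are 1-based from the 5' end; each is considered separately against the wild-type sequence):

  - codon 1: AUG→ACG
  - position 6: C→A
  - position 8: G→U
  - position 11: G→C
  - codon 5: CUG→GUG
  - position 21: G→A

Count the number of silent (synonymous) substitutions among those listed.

Codon 1: AUG (Met) → ACG (Thr) — missense.
Codon 2: CAC (His) → CAA (Gln) — missense.
Codon 3: CGG (Arg) → CUG (Leu) — missense.
Codon 4: AGC (Ser) → ACC (Thr) — missense.
Codon 5: CUG (Leu) → GUG (Val) — missense.
Codon 7: CUG (Leu) → CUA (Leu) — synonymous.
Synonymous: 1 of 6.

1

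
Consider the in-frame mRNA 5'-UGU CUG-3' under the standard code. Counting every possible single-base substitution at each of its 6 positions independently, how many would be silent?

5

Codon 1 (UGU, Cys): 1 synonymous substitution.
Codon 2 (CUG, Leu): 4 synonymous substitutions.
Total: 1 + 4 = 5.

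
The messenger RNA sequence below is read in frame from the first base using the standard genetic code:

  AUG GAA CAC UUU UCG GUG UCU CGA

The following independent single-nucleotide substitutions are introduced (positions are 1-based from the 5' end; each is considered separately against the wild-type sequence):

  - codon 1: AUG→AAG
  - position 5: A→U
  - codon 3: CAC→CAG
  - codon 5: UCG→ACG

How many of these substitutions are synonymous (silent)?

0

Codon 1: AUG (Met) → AAG (Lys) — missense.
Codon 2: GAA (Glu) → GUA (Val) — missense.
Codon 3: CAC (His) → CAG (Gln) — missense.
Codon 5: UCG (Ser) → ACG (Thr) — missense.
Synonymous: 0 of 4.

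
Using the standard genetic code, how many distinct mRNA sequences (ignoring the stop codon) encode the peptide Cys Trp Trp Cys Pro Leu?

Cys: 2 codons.
Trp: 1 codon.
Trp: 1 codon.
Cys: 2 codons.
Pro: 4 codons.
Leu: 6 codons.
2 × 1 × 1 × 2 × 4 × 6 = 96.

96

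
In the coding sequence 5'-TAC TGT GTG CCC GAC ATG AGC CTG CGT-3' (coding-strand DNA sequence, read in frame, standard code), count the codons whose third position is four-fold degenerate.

Codon 1 TAC (Tyr): third position 2-fold.
Codon 2 TGT (Cys): third position 2-fold.
Codon 3 GTG (Val): third position 4-fold.
Codon 4 CCC (Pro): third position 4-fold.
Codon 5 GAC (Asp): third position 2-fold.
Codon 6 ATG (Met): third position 1-fold.
Codon 7 AGC (Ser): third position 2-fold.
Codon 8 CTG (Leu): third position 4-fold.
Codon 9 CGT (Arg): third position 4-fold.
Four-fold degenerate third positions: 4.

4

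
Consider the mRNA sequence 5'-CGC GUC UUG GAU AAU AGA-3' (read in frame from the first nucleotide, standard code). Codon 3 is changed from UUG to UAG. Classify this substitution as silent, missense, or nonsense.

Position 8 falls in codon 3: UUG → Leu.
After the substitution the codon is UAG → Stop.
The new codon is a stop codon, so this is a nonsense mutation.

nonsense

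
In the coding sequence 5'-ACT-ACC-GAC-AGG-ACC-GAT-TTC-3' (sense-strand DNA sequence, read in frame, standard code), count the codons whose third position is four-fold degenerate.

Codon 1 ACT (Thr): third position 4-fold.
Codon 2 ACC (Thr): third position 4-fold.
Codon 3 GAC (Asp): third position 2-fold.
Codon 4 AGG (Arg): third position 2-fold.
Codon 5 ACC (Thr): third position 4-fold.
Codon 6 GAT (Asp): third position 2-fold.
Codon 7 TTC (Phe): third position 2-fold.
Four-fold degenerate third positions: 3.

3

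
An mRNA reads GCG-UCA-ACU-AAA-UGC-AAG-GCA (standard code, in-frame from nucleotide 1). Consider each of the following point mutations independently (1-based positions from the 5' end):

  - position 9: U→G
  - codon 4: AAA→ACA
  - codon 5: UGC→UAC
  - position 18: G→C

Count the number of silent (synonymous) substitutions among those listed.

Codon 3: ACU (Thr) → ACG (Thr) — synonymous.
Codon 4: AAA (Lys) → ACA (Thr) — missense.
Codon 5: UGC (Cys) → UAC (Tyr) — missense.
Codon 6: AAG (Lys) → AAC (Asn) — missense.
Synonymous: 1 of 4.

1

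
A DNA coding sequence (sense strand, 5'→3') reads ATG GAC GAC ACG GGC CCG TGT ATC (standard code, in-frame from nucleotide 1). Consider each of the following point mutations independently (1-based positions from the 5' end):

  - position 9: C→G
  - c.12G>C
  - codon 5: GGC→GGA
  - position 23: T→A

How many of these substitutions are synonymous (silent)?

Codon 3: GAC (Asp) → GAG (Glu) — missense.
Codon 4: ACG (Thr) → ACC (Thr) — synonymous.
Codon 5: GGC (Gly) → GGA (Gly) — synonymous.
Codon 8: ATC (Ile) → AAC (Asn) — missense.
Synonymous: 2 of 4.

2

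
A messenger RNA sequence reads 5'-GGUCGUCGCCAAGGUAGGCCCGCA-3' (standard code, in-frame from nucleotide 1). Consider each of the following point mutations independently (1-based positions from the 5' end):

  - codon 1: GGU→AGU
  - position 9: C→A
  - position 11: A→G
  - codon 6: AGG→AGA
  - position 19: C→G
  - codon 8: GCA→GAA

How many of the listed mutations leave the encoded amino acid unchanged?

2

Codon 1: GGU (Gly) → AGU (Ser) — missense.
Codon 3: CGC (Arg) → CGA (Arg) — synonymous.
Codon 4: CAA (Gln) → CGA (Arg) — missense.
Codon 6: AGG (Arg) → AGA (Arg) — synonymous.
Codon 7: CCC (Pro) → GCC (Ala) — missense.
Codon 8: GCA (Ala) → GAA (Glu) — missense.
Synonymous: 2 of 6.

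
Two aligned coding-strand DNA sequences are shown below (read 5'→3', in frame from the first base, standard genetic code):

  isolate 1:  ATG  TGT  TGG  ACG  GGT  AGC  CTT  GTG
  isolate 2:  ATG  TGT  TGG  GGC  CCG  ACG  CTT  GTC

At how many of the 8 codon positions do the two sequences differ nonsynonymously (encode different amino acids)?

Codon 1: ATG Met / ATG Met — identical.
Codon 2: TGT Cys / TGT Cys — identical.
Codon 3: TGG Trp / TGG Trp — identical.
Codon 4: ACG Thr / GGC Gly — nonsynonymous.
Codon 5: GGT Gly / CCG Pro — nonsynonymous.
Codon 6: AGC Ser / ACG Thr — nonsynonymous.
Codon 7: CTT Leu / CTT Leu — identical.
Codon 8: GTG Val / GTC Val — synonymous.
Nonsynonymous differences: 3.

3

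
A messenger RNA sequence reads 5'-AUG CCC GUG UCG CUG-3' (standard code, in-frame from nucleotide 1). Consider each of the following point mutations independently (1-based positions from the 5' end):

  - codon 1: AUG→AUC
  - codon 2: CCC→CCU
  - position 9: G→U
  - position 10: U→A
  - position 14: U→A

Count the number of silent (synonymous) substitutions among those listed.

2

Codon 1: AUG (Met) → AUC (Ile) — missense.
Codon 2: CCC (Pro) → CCU (Pro) — synonymous.
Codon 3: GUG (Val) → GUU (Val) — synonymous.
Codon 4: UCG (Ser) → ACG (Thr) — missense.
Codon 5: CUG (Leu) → CAG (Gln) — missense.
Synonymous: 2 of 5.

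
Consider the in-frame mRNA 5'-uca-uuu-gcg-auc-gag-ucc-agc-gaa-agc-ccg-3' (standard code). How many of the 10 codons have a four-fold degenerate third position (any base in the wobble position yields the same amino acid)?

Codon 1 UCA (Ser): third position 4-fold.
Codon 2 UUU (Phe): third position 2-fold.
Codon 3 GCG (Ala): third position 4-fold.
Codon 4 AUC (Ile): third position 3-fold.
Codon 5 GAG (Glu): third position 2-fold.
Codon 6 UCC (Ser): third position 4-fold.
Codon 7 AGC (Ser): third position 2-fold.
Codon 8 GAA (Glu): third position 2-fold.
Codon 9 AGC (Ser): third position 2-fold.
Codon 10 CCG (Pro): third position 4-fold.
Four-fold degenerate third positions: 4.

4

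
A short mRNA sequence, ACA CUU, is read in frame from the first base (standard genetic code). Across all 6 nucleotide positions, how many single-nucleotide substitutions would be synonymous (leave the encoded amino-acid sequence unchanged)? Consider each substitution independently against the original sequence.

Codon 1 (ACA, Thr): 3 synonymous substitutions.
Codon 2 (CUU, Leu): 3 synonymous substitutions.
Total: 3 + 3 = 6.

6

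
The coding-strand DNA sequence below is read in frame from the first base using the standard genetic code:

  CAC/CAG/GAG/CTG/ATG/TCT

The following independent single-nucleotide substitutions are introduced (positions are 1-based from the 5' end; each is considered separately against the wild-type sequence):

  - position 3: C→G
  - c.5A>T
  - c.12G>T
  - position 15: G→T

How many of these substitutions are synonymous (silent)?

1

Codon 1: CAC (His) → CAG (Gln) — missense.
Codon 2: CAG (Gln) → CTG (Leu) — missense.
Codon 4: CTG (Leu) → CTT (Leu) — synonymous.
Codon 5: ATG (Met) → ATT (Ile) — missense.
Synonymous: 1 of 4.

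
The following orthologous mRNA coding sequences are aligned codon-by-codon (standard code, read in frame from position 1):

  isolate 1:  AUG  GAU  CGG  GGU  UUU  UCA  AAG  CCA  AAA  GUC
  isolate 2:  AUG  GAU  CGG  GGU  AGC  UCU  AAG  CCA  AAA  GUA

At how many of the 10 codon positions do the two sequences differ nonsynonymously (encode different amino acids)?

1

Codon 1: AUG Met / AUG Met — identical.
Codon 2: GAU Asp / GAU Asp — identical.
Codon 3: CGG Arg / CGG Arg — identical.
Codon 4: GGU Gly / GGU Gly — identical.
Codon 5: UUU Phe / AGC Ser — nonsynonymous.
Codon 6: UCA Ser / UCU Ser — synonymous.
Codon 7: AAG Lys / AAG Lys — identical.
Codon 8: CCA Pro / CCA Pro — identical.
Codon 9: AAA Lys / AAA Lys — identical.
Codon 10: GUC Val / GUA Val — synonymous.
Nonsynonymous differences: 1.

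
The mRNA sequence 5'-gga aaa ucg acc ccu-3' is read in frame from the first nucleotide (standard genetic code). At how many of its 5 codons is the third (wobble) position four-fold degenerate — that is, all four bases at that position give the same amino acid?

Codon 1 GGA (Gly): third position 4-fold.
Codon 2 AAA (Lys): third position 2-fold.
Codon 3 UCG (Ser): third position 4-fold.
Codon 4 ACC (Thr): third position 4-fold.
Codon 5 CCU (Pro): third position 4-fold.
Four-fold degenerate third positions: 4.

4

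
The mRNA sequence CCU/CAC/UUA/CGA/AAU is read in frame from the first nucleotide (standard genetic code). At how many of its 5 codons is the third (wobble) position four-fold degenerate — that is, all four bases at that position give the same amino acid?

2

Codon 1 CCU (Pro): third position 4-fold.
Codon 2 CAC (His): third position 2-fold.
Codon 3 UUA (Leu): third position 2-fold.
Codon 4 CGA (Arg): third position 4-fold.
Codon 5 AAU (Asn): third position 2-fold.
Four-fold degenerate third positions: 2.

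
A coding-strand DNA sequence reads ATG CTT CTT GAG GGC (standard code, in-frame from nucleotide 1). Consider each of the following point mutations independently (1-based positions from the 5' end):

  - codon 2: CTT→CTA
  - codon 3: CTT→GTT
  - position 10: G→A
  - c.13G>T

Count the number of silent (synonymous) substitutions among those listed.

Codon 2: CTT (Leu) → CTA (Leu) — synonymous.
Codon 3: CTT (Leu) → GTT (Val) — missense.
Codon 4: GAG (Glu) → AAG (Lys) — missense.
Codon 5: GGC (Gly) → TGC (Cys) — missense.
Synonymous: 1 of 4.

1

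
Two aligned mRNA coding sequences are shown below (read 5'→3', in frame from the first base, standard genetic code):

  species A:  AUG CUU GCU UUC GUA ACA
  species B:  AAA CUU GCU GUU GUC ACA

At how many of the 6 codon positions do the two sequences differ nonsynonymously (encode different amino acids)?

Codon 1: AUG Met / AAA Lys — nonsynonymous.
Codon 2: CUU Leu / CUU Leu — identical.
Codon 3: GCU Ala / GCU Ala — identical.
Codon 4: UUC Phe / GUU Val — nonsynonymous.
Codon 5: GUA Val / GUC Val — synonymous.
Codon 6: ACA Thr / ACA Thr — identical.
Nonsynonymous differences: 2.

2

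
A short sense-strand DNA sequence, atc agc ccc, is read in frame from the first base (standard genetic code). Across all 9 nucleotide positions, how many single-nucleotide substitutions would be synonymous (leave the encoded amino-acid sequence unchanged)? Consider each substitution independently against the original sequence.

Codon 1 (ATC, Ile): 2 synonymous substitutions.
Codon 2 (AGC, Ser): 1 synonymous substitution.
Codon 3 (CCC, Pro): 3 synonymous substitutions.
Total: 2 + 1 + 3 = 6.

6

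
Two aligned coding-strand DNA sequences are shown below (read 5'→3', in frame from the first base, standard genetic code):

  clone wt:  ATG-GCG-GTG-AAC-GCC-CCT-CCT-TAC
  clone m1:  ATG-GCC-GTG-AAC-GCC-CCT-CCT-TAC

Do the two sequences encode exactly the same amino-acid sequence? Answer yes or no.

yes

Codon 1: ATG Met / ATG Met — identical.
Codon 2: GCG Ala / GCC Ala — synonymous.
Codon 3: GTG Val / GTG Val — identical.
Codon 4: AAC Asn / AAC Asn — identical.
Codon 5: GCC Ala / GCC Ala — identical.
Codon 6: CCT Pro / CCT Pro — identical.
Codon 7: CCT Pro / CCT Pro — identical.
Codon 8: TAC Tyr / TAC Tyr — identical.
Nonsynonymous differences: 0 → same protein.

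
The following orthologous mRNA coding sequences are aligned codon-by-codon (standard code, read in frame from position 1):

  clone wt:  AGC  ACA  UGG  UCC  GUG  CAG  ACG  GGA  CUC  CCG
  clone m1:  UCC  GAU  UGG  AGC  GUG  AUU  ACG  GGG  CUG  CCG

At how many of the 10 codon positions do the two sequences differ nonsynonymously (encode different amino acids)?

2

Codon 1: AGC Ser / UCC Ser — synonymous.
Codon 2: ACA Thr / GAU Asp — nonsynonymous.
Codon 3: UGG Trp / UGG Trp — identical.
Codon 4: UCC Ser / AGC Ser — synonymous.
Codon 5: GUG Val / GUG Val — identical.
Codon 6: CAG Gln / AUU Ile — nonsynonymous.
Codon 7: ACG Thr / ACG Thr — identical.
Codon 8: GGA Gly / GGG Gly — synonymous.
Codon 9: CUC Leu / CUG Leu — synonymous.
Codon 10: CCG Pro / CCG Pro — identical.
Nonsynonymous differences: 2.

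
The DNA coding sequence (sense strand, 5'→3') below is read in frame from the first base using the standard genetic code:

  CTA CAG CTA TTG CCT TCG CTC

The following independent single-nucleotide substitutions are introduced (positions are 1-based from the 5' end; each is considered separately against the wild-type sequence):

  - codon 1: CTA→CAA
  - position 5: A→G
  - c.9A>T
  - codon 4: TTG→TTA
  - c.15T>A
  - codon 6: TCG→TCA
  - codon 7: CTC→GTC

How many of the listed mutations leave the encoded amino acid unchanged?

Codon 1: CTA (Leu) → CAA (Gln) — missense.
Codon 2: CAG (Gln) → CGG (Arg) — missense.
Codon 3: CTA (Leu) → CTT (Leu) — synonymous.
Codon 4: TTG (Leu) → TTA (Leu) — synonymous.
Codon 5: CCT (Pro) → CCA (Pro) — synonymous.
Codon 6: TCG (Ser) → TCA (Ser) — synonymous.
Codon 7: CTC (Leu) → GTC (Val) — missense.
Synonymous: 4 of 7.

4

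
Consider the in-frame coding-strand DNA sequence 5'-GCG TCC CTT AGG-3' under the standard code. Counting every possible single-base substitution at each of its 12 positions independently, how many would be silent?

Codon 1 (GCG, Ala): 3 synonymous substitutions.
Codon 2 (TCC, Ser): 3 synonymous substitutions.
Codon 3 (CTT, Leu): 3 synonymous substitutions.
Codon 4 (AGG, Arg): 2 synonymous substitutions.
Total: 3 + 3 + 3 + 2 = 11.

11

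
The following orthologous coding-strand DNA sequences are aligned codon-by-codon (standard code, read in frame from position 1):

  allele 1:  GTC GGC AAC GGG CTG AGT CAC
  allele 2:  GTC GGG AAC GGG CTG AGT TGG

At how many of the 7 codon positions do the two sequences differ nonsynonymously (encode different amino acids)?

1

Codon 1: GTC Val / GTC Val — identical.
Codon 2: GGC Gly / GGG Gly — synonymous.
Codon 3: AAC Asn / AAC Asn — identical.
Codon 4: GGG Gly / GGG Gly — identical.
Codon 5: CTG Leu / CTG Leu — identical.
Codon 6: AGT Ser / AGT Ser — identical.
Codon 7: CAC His / TGG Trp — nonsynonymous.
Nonsynonymous differences: 1.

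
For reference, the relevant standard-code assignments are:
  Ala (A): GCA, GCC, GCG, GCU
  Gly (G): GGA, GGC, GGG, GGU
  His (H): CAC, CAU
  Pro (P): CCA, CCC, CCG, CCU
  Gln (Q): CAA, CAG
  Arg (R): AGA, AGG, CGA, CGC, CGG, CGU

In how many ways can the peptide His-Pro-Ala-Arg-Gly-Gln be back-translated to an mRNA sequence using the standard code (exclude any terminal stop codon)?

1536

His: 2 codons.
Pro: 4 codons.
Ala: 4 codons.
Arg: 6 codons.
Gly: 4 codons.
Gln: 2 codons.
2 × 4 × 4 × 6 × 4 × 2 = 1536.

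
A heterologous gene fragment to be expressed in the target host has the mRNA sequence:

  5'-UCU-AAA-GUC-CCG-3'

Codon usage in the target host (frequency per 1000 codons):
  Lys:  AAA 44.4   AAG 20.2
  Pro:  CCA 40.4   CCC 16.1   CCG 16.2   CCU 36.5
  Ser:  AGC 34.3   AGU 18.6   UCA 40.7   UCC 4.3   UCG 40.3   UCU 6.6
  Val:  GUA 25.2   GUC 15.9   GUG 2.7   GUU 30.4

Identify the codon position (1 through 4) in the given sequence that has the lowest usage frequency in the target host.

1

Codon 1 UCU (Ser): 6.6 per 1000.
Codon 2 AAA (Lys): 44.4 per 1000.
Codon 3 GUC (Val): 15.9 per 1000.
Codon 4 CCG (Pro): 16.2 per 1000.
Lowest frequency is 6.6 at codon 1.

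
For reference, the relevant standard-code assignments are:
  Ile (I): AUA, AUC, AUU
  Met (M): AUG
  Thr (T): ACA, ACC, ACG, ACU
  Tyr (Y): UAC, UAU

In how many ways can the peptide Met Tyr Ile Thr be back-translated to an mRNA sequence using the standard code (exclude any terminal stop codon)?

24

Met: 1 codon.
Tyr: 2 codons.
Ile: 3 codons.
Thr: 4 codons.
1 × 2 × 3 × 4 = 24.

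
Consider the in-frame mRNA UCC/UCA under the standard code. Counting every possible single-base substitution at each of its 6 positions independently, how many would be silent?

Codon 1 (UCC, Ser): 3 synonymous substitutions.
Codon 2 (UCA, Ser): 3 synonymous substitutions.
Total: 3 + 3 = 6.

6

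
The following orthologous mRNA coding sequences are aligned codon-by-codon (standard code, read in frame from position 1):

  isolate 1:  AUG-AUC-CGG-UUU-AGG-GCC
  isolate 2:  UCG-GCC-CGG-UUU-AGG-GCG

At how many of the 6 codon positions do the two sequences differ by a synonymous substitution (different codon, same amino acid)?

Codon 1: AUG Met / UCG Ser — nonsynonymous.
Codon 2: AUC Ile / GCC Ala — nonsynonymous.
Codon 3: CGG Arg / CGG Arg — identical.
Codon 4: UUU Phe / UUU Phe — identical.
Codon 5: AGG Arg / AGG Arg — identical.
Codon 6: GCC Ala / GCG Ala — synonymous.
Synonymous differences: 1.

1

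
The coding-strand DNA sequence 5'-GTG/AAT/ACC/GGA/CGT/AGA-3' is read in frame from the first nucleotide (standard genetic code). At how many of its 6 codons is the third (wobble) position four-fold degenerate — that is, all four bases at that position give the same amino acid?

4

Codon 1 GTG (Val): third position 4-fold.
Codon 2 AAT (Asn): third position 2-fold.
Codon 3 ACC (Thr): third position 4-fold.
Codon 4 GGA (Gly): third position 4-fold.
Codon 5 CGT (Arg): third position 4-fold.
Codon 6 AGA (Arg): third position 2-fold.
Four-fold degenerate third positions: 4.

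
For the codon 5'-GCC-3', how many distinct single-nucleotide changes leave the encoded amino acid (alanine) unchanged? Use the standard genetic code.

3

Position 1: none → 0 synonymous.
Position 2: none → 0 synonymous.
Position 3: GCT, GCA, GCG → 3 synonymous.
Total: 0 + 0 + 3 = 3.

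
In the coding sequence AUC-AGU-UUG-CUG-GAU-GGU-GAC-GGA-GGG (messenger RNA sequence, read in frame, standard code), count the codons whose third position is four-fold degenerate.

Codon 1 AUC (Ile): third position 3-fold.
Codon 2 AGU (Ser): third position 2-fold.
Codon 3 UUG (Leu): third position 2-fold.
Codon 4 CUG (Leu): third position 4-fold.
Codon 5 GAU (Asp): third position 2-fold.
Codon 6 GGU (Gly): third position 4-fold.
Codon 7 GAC (Asp): third position 2-fold.
Codon 8 GGA (Gly): third position 4-fold.
Codon 9 GGG (Gly): third position 4-fold.
Four-fold degenerate third positions: 4.

4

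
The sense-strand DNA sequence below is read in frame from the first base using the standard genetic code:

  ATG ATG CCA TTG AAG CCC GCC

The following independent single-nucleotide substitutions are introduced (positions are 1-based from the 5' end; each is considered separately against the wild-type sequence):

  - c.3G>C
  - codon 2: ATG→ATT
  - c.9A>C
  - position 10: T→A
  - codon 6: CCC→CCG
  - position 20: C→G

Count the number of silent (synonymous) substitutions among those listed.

Codon 1: ATG (Met) → ATC (Ile) — missense.
Codon 2: ATG (Met) → ATT (Ile) — missense.
Codon 3: CCA (Pro) → CCC (Pro) — synonymous.
Codon 4: TTG (Leu) → ATG (Met) — missense.
Codon 6: CCC (Pro) → CCG (Pro) — synonymous.
Codon 7: GCC (Ala) → GGC (Gly) — missense.
Synonymous: 2 of 6.

2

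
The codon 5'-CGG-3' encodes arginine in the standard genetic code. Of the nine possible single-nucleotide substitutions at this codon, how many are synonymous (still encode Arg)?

Position 1: AGG → 1 synonymous.
Position 2: none → 0 synonymous.
Position 3: CGT, CGC, CGA → 3 synonymous.
Total: 1 + 0 + 3 = 4.

4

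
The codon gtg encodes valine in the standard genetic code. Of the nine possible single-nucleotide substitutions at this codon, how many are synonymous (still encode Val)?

3

Position 1: none → 0 synonymous.
Position 2: none → 0 synonymous.
Position 3: GTT, GTC, GTA → 3 synonymous.
Total: 0 + 0 + 3 = 3.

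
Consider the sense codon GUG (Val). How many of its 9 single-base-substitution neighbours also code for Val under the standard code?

3

Position 1: none → 0 synonymous.
Position 2: none → 0 synonymous.
Position 3: GUU, GUC, GUA → 3 synonymous.
Total: 0 + 0 + 3 = 3.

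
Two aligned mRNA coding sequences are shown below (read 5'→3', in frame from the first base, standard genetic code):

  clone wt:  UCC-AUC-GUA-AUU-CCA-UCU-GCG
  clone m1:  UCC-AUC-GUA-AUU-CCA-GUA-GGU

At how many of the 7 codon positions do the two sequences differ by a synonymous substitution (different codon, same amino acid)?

Codon 1: UCC Ser / UCC Ser — identical.
Codon 2: AUC Ile / AUC Ile — identical.
Codon 3: GUA Val / GUA Val — identical.
Codon 4: AUU Ile / AUU Ile — identical.
Codon 5: CCA Pro / CCA Pro — identical.
Codon 6: UCU Ser / GUA Val — nonsynonymous.
Codon 7: GCG Ala / GGU Gly — nonsynonymous.
Synonymous differences: 0.

0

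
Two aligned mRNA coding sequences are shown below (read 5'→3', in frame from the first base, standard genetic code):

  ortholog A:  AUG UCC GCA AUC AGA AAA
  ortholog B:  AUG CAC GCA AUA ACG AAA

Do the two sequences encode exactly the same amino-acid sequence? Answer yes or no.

Codon 1: AUG Met / AUG Met — identical.
Codon 2: UCC Ser / CAC His — nonsynonymous.
Codon 3: GCA Ala / GCA Ala — identical.
Codon 4: AUC Ile / AUA Ile — synonymous.
Codon 5: AGA Arg / ACG Thr — nonsynonymous.
Codon 6: AAA Lys / AAA Lys — identical.
Nonsynonymous differences: 2 → different protein.

no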